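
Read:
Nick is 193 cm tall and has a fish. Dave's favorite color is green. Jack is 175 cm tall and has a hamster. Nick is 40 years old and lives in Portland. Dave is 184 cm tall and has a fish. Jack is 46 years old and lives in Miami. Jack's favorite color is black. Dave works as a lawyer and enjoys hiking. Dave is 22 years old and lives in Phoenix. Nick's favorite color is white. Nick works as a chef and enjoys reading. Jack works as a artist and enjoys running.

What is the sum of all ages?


40+46+22 = 108

108


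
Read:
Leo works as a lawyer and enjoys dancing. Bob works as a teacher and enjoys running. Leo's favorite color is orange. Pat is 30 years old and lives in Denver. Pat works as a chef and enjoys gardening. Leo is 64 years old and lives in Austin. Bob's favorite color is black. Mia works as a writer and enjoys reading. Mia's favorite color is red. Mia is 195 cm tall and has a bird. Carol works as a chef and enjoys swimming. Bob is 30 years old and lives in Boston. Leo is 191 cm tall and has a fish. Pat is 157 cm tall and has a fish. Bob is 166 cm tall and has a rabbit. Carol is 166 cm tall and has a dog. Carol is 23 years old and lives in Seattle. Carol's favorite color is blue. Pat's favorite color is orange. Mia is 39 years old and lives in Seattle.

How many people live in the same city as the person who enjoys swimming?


Person with hobby swimming is Carol, city Seattle. Count = 2

2


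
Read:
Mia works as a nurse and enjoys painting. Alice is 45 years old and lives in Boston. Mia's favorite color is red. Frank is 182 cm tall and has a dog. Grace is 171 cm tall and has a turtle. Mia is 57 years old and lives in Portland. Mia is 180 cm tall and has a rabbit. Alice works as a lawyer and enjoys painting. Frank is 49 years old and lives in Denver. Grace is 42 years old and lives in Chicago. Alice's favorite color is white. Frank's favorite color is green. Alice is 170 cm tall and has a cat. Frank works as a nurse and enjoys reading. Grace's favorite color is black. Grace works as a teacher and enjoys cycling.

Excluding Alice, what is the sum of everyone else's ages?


Sum (excluding Alice): 148

148


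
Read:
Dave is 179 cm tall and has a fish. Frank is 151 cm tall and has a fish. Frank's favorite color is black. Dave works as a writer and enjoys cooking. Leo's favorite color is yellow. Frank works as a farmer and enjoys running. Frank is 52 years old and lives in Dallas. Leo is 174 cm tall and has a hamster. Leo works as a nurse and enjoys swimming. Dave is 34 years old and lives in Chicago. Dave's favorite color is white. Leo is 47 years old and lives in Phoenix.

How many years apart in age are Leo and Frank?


47 vs 52, diff = 5

5


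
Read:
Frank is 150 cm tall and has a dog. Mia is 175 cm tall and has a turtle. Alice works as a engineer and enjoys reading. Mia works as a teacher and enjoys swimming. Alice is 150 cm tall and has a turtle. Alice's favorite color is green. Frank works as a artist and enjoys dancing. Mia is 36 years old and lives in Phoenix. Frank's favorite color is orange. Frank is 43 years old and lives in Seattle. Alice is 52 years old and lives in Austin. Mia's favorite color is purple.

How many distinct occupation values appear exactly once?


Unique occupation values: 3

3


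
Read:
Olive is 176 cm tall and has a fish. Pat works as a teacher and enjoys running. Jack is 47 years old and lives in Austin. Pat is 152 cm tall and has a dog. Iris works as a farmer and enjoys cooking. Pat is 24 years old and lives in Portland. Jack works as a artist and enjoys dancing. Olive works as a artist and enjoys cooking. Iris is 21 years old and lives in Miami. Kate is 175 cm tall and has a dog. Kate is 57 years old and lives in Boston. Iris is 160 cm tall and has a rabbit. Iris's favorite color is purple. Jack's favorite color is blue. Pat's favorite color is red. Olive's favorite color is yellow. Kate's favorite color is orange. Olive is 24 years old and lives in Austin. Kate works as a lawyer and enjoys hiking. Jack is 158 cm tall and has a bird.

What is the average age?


Sum=173, n=5, avg=34.6

34.6


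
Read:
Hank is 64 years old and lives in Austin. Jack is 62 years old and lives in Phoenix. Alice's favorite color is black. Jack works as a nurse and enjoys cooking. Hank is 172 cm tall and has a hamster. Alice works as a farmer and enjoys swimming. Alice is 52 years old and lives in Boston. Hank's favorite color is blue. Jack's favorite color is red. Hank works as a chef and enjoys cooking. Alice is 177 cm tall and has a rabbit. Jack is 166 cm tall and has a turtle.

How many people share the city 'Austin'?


Count: 1

1


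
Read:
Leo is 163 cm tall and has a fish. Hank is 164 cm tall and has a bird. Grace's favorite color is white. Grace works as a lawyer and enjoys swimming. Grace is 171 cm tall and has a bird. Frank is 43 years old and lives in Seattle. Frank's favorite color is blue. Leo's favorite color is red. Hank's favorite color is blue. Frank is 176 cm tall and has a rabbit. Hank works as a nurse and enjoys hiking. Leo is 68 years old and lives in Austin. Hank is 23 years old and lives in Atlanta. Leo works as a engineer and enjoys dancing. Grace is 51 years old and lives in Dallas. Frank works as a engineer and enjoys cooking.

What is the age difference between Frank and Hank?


|43 - 23| = 20

20


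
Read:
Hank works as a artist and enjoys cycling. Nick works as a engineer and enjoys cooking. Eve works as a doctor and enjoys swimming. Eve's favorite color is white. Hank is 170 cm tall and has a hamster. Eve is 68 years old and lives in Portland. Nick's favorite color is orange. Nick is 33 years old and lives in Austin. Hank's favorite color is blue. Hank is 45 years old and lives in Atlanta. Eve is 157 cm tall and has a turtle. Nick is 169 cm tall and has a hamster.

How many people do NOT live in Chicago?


Not in Chicago: 3

3


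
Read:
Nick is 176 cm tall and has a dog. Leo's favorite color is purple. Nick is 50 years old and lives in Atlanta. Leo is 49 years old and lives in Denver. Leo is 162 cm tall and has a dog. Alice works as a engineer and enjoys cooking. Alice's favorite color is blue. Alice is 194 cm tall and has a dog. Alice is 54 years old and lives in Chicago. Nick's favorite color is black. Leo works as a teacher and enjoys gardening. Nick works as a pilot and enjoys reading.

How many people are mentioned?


People: Leo, Nick, Alice. Count = 3

3


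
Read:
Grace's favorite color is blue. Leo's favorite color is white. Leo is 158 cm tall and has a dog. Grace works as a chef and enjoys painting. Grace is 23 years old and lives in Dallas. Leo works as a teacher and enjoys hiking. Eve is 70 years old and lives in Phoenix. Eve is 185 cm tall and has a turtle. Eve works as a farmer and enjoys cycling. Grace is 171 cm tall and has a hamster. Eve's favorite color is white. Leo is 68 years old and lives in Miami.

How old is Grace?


Grace is 23 years old

23


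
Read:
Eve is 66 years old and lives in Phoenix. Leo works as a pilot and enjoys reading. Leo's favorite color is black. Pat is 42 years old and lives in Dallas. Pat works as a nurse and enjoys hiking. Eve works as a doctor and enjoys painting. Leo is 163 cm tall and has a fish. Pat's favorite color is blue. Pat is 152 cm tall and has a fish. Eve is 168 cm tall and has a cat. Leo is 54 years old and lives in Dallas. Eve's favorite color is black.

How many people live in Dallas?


Count in Dallas: 2

2


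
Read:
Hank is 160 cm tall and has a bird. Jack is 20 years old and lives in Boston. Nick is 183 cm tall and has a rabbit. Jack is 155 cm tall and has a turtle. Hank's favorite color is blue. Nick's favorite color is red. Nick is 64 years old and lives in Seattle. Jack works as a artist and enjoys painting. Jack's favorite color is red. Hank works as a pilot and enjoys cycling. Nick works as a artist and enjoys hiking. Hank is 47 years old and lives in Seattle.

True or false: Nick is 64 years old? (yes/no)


Nick is actually 64. yes

yes


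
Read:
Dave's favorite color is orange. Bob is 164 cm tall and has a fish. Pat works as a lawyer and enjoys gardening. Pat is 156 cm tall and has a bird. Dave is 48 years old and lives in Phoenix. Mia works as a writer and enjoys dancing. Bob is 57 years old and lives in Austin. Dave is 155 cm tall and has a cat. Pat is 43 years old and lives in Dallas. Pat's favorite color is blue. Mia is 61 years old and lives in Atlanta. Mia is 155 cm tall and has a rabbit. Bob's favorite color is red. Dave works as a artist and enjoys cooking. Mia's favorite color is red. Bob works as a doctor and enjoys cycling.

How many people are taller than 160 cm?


Taller than 160: 1

1


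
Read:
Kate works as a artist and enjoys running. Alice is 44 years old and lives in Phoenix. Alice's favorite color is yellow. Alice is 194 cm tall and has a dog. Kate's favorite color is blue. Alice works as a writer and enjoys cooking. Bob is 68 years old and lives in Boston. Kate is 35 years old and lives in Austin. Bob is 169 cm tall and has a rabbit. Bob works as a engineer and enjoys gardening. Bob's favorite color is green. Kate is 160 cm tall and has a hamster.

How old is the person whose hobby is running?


Person with hobby=running is Kate, age 35

35


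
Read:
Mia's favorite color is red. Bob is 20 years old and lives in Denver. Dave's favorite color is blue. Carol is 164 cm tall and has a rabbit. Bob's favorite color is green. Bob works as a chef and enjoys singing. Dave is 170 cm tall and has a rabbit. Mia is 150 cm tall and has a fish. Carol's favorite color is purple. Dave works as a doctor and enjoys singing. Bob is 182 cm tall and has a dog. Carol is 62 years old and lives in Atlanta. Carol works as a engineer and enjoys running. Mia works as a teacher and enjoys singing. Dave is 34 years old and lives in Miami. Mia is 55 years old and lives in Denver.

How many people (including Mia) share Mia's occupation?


Mia is a teacher. Count = 1

1


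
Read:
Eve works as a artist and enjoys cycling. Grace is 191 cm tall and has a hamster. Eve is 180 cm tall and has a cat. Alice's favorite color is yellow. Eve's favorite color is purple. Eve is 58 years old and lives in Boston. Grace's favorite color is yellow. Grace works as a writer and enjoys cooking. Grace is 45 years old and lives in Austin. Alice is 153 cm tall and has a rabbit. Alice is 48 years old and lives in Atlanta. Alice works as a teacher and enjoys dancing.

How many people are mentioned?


People: Alice, Eve, Grace. Count = 3

3


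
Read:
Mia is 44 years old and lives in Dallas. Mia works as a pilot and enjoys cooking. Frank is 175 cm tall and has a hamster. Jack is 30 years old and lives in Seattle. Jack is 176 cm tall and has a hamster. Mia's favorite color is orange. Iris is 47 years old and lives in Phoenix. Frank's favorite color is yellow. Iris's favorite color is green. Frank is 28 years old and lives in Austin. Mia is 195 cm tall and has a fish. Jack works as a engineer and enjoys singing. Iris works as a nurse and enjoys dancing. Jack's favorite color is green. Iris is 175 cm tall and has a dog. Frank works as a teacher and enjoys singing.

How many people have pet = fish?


Count: 1

1


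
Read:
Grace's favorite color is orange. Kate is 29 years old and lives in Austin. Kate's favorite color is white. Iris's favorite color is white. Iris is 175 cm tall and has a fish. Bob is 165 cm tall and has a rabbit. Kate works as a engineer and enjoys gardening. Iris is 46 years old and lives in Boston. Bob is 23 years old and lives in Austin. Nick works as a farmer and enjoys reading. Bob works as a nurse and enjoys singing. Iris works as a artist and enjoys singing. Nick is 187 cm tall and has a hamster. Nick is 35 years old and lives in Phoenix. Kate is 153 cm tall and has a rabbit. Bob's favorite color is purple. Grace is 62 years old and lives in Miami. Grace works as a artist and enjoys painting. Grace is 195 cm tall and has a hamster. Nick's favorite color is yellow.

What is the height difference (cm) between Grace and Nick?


|195 - 187| = 8

8


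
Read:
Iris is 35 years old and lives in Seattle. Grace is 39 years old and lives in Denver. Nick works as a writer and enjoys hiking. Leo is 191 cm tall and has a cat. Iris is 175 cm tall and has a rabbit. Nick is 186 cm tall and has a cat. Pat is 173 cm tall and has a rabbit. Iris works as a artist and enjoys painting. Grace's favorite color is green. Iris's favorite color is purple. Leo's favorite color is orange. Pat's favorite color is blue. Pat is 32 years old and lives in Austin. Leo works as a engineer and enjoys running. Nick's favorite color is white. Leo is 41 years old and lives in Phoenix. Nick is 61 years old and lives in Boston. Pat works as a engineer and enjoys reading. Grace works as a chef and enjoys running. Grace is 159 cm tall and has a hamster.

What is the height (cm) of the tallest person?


Tallest: Leo at 191 cm

191


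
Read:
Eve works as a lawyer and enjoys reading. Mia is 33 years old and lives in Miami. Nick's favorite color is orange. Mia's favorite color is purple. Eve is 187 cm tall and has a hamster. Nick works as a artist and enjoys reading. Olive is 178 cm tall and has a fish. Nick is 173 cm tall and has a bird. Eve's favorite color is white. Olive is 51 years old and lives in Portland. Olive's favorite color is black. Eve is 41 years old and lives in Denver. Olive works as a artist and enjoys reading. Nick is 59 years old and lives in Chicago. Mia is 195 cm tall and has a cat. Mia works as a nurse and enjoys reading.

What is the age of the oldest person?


Oldest: Nick at 59

59


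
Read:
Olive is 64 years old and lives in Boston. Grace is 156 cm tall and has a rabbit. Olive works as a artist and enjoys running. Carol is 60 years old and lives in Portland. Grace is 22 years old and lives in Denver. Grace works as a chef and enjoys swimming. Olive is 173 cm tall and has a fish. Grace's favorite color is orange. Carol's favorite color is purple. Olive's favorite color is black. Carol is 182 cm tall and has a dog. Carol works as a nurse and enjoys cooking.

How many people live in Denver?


Count in Denver: 1

1


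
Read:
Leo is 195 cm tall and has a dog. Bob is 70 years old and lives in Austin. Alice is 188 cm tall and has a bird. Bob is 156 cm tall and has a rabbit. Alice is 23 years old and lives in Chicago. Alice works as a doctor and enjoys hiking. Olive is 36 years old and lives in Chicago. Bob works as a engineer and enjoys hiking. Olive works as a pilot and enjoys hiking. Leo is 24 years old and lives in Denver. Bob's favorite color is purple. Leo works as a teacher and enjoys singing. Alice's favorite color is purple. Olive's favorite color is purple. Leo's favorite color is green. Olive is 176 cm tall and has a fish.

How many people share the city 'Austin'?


Count: 1

1


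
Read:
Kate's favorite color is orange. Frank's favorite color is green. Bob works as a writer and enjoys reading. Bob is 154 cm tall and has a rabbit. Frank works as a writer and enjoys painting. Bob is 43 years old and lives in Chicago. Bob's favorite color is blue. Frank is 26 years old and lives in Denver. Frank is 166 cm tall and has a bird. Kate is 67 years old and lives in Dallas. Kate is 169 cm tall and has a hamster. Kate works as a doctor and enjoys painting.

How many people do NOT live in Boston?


Not in Boston: 3

3


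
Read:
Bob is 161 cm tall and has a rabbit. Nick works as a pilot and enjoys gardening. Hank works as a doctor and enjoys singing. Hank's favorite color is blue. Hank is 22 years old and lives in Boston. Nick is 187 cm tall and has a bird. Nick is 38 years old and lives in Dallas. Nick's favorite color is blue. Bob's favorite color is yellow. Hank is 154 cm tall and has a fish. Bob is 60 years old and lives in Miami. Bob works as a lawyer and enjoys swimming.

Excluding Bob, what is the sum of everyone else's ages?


Sum (excluding Bob): 60

60


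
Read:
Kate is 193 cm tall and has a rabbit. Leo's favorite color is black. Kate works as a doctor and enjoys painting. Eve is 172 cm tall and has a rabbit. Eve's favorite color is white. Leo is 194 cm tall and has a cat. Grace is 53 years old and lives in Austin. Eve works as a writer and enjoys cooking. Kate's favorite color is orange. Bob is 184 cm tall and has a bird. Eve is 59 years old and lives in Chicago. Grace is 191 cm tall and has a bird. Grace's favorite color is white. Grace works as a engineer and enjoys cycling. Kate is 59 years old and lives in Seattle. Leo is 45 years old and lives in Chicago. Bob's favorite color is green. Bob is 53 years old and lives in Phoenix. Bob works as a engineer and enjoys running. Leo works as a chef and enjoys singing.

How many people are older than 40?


Filter: 5

5


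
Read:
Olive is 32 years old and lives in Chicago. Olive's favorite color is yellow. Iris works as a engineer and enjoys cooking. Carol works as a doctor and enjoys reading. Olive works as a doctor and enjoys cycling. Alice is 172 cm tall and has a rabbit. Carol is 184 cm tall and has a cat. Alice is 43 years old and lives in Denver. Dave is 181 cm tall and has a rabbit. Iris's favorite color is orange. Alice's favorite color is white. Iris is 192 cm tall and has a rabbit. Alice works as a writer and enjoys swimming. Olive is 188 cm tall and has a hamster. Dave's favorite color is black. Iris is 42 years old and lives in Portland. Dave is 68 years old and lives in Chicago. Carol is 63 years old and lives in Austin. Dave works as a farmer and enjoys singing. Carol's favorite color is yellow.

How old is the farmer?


The farmer is Dave, age 68

68


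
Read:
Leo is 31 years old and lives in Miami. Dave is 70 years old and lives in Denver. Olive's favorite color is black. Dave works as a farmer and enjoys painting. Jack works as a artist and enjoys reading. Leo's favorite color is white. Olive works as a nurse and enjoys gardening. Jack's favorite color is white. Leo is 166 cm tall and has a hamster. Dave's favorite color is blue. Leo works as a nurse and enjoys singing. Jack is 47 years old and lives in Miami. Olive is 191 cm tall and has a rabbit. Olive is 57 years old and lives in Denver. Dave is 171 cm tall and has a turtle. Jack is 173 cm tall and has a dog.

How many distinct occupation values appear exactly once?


Unique occupation values: 2

2


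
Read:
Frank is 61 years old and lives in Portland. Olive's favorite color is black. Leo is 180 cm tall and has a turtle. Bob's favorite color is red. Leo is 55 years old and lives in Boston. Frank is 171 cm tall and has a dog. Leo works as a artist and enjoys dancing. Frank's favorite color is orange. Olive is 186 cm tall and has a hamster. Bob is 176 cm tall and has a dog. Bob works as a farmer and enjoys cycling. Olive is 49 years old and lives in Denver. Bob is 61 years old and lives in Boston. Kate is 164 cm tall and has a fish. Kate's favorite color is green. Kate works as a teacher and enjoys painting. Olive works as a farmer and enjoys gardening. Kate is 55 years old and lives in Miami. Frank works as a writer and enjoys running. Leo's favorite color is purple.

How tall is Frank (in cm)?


Frank is 171 cm tall

171


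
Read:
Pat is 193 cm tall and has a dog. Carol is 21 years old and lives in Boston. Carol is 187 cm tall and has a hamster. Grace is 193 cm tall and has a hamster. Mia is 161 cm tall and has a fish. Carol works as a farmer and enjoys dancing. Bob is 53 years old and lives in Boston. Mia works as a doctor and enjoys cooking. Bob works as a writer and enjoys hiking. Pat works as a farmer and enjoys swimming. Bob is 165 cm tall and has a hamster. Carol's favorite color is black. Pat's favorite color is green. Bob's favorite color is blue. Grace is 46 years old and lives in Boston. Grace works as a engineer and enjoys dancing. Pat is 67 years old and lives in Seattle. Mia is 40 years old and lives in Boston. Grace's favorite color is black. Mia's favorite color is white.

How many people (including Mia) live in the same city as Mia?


Mia lives in Boston. Count = 4

4


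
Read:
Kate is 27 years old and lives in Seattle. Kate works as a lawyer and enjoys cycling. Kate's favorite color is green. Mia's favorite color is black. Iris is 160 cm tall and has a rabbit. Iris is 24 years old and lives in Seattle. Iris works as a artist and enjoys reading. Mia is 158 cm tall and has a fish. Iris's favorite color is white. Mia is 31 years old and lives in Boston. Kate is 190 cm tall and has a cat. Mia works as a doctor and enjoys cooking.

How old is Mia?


Mia is 31 years old

31


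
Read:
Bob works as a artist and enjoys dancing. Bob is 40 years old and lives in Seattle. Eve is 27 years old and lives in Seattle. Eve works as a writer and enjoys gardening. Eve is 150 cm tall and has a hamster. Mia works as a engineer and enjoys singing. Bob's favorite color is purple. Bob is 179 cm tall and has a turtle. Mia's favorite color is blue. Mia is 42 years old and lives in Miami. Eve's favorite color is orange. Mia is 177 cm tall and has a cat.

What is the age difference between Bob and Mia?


|40 - 42| = 2

2


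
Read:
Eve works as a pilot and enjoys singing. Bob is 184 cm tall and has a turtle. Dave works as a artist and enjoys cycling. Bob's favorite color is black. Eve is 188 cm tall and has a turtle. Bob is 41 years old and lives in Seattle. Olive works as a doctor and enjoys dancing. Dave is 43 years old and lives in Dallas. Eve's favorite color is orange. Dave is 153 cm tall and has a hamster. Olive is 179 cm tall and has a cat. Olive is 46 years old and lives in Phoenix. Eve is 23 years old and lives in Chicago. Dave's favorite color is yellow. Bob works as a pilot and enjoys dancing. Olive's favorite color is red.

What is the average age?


Sum=153, n=4, avg=38.25

38.25


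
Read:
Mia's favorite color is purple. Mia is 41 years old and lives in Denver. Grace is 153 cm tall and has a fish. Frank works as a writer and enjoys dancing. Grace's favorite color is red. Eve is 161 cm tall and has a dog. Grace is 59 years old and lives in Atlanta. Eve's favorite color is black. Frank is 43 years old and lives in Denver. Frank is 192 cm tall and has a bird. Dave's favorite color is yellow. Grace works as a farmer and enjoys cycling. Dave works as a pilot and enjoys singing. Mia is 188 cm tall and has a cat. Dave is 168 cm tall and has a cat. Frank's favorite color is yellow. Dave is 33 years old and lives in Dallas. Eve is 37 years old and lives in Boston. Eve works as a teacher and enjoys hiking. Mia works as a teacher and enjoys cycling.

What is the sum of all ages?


33+37+41+59+43 = 213

213


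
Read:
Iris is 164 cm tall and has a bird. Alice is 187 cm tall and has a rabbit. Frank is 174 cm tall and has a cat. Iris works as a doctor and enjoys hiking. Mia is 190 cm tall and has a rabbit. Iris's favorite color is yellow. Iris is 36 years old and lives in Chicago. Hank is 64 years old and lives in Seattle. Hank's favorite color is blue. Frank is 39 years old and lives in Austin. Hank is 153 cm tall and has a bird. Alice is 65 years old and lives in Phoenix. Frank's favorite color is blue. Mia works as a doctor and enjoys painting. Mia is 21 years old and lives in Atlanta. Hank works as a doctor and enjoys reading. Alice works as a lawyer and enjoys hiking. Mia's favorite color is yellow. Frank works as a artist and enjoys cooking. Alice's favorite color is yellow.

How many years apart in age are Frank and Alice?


39 vs 65, diff = 26

26


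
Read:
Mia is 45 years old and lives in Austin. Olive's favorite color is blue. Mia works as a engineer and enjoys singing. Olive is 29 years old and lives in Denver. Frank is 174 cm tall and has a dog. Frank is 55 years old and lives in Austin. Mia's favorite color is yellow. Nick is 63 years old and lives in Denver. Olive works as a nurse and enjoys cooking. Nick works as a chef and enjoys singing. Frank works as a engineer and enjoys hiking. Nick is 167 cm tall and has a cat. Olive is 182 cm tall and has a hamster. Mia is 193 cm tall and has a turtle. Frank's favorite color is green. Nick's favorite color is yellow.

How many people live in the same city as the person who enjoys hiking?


Person with hobby hiking is Frank, city Austin. Count = 2

2


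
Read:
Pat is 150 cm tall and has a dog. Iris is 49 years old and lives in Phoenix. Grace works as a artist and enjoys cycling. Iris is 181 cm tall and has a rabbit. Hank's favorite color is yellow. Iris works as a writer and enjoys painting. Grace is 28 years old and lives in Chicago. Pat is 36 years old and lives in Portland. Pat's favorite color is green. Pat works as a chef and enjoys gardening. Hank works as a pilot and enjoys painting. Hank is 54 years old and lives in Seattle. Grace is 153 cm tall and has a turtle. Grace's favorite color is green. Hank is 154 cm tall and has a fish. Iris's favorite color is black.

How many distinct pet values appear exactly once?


Unique pet values: 4

4


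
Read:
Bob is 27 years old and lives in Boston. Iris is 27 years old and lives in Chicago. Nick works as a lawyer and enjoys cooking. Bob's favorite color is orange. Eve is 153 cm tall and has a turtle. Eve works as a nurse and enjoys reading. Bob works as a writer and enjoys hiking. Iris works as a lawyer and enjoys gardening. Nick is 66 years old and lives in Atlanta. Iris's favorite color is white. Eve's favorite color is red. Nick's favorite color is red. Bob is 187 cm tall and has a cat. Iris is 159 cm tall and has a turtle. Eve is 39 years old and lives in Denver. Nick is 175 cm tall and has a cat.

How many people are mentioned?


People: Eve, Nick, Iris, Bob. Count = 4

4


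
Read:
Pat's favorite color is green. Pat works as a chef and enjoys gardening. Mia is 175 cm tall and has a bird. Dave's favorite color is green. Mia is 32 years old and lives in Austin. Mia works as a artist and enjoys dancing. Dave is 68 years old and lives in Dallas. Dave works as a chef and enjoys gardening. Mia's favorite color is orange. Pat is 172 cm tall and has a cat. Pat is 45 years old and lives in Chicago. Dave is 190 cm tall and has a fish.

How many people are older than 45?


Filter: 1

1


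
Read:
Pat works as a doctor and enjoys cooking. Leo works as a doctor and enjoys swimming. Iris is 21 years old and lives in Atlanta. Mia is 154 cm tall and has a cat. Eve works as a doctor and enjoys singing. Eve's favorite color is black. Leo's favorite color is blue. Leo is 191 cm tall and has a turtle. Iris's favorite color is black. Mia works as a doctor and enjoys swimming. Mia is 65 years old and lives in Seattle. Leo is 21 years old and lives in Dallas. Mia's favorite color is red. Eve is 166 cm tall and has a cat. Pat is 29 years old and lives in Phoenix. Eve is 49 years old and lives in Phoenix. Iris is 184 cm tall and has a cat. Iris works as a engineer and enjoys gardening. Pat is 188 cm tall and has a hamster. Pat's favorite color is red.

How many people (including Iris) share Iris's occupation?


Iris is a engineer. Count = 1

1


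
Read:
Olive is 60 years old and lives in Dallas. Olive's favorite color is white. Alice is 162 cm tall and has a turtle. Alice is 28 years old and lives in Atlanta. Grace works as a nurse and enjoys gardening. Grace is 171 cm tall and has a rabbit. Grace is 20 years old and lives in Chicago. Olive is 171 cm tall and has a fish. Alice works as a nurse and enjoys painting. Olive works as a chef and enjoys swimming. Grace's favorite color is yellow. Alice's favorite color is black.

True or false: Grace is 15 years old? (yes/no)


Grace is actually 20. no

no


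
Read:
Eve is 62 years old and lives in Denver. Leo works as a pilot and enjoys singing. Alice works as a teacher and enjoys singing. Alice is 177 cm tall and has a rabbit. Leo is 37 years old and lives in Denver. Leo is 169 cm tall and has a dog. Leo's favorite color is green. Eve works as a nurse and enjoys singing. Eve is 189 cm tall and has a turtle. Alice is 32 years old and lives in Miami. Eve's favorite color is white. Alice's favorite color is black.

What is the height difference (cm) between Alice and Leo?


|177 - 169| = 8

8


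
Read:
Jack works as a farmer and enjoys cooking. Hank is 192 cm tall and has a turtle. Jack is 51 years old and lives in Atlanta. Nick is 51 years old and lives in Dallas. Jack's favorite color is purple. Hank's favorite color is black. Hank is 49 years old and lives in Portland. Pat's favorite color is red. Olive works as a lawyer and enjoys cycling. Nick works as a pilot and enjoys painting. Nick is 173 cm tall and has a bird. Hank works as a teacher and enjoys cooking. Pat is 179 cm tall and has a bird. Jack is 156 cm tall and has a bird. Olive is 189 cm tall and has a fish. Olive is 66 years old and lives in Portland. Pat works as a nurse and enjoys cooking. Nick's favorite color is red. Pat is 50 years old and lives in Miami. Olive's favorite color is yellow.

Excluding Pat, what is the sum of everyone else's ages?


Sum (excluding Pat): 217

217


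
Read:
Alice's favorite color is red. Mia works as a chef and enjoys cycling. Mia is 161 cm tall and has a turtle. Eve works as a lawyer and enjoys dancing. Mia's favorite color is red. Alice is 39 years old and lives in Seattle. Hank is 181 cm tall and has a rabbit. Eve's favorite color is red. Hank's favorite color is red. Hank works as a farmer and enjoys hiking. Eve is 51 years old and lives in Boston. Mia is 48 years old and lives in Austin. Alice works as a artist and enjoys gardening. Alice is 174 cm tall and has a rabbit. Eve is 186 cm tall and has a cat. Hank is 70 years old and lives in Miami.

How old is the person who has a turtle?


Person with turtle is Mia, age 48

48


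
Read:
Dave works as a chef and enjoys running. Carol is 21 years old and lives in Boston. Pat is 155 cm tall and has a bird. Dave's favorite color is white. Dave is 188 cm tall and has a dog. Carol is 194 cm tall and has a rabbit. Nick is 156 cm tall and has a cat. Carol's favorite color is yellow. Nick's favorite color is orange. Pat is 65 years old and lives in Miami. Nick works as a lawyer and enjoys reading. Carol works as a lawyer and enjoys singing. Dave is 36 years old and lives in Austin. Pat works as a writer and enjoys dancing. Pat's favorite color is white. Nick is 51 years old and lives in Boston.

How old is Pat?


Pat is 65 years old

65


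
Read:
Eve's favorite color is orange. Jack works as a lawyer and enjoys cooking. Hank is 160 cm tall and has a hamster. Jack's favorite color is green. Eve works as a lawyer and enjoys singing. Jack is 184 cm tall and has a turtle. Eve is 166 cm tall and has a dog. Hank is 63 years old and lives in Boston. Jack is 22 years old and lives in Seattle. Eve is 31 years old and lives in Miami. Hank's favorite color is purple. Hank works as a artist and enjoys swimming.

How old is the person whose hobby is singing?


Person with hobby=singing is Eve, age 31

31


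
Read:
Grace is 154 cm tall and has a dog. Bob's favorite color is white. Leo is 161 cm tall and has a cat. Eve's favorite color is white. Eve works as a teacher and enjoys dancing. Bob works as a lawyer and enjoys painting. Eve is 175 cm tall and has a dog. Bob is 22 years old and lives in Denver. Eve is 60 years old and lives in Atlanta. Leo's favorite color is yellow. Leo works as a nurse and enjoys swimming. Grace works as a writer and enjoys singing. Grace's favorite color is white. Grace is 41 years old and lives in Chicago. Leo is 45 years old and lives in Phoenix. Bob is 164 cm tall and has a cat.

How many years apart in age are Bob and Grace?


22 vs 41, diff = 19

19


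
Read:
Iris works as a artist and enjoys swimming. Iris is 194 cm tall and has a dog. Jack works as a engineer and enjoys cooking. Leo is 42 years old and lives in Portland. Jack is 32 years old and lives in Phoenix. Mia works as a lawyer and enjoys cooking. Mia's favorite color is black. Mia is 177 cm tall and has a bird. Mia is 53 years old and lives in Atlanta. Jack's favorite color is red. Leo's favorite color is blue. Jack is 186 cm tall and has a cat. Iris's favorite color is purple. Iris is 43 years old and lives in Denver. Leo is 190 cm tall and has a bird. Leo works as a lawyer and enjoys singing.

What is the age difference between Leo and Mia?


|42 - 53| = 11

11


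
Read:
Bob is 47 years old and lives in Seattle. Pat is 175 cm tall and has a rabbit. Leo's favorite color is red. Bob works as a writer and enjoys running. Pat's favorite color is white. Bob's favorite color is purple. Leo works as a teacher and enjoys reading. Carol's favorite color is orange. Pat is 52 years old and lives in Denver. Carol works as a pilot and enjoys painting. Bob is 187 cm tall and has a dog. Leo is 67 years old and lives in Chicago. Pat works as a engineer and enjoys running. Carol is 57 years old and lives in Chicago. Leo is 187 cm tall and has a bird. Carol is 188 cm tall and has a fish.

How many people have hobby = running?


Count: 2

2


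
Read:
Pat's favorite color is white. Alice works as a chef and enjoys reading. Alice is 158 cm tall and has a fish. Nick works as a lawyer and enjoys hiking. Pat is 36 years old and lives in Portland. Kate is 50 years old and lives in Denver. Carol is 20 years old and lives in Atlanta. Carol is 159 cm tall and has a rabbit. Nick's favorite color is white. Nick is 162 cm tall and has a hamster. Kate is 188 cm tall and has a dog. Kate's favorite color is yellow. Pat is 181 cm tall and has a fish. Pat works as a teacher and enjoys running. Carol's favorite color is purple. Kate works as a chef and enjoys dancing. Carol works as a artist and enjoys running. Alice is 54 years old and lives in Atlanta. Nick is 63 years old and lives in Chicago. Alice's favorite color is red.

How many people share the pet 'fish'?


Count: 2

2


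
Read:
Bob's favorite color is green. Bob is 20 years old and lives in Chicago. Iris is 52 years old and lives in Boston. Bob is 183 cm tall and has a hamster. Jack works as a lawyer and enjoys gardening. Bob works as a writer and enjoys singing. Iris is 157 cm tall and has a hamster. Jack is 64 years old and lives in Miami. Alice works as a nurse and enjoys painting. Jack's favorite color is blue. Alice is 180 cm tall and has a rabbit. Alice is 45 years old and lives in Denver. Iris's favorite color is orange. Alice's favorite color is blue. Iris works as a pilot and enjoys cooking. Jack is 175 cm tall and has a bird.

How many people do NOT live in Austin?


Not in Austin: 4

4


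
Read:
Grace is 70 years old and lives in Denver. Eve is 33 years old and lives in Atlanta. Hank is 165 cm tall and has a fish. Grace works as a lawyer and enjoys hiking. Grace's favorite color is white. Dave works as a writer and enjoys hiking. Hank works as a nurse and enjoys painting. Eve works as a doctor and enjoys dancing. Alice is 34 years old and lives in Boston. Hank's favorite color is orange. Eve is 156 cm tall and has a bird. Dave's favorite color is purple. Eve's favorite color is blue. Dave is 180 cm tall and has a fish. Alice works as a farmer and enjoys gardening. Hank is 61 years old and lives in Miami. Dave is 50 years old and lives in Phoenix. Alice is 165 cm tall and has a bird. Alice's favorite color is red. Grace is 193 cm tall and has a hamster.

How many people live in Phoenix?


Count in Phoenix: 1

1


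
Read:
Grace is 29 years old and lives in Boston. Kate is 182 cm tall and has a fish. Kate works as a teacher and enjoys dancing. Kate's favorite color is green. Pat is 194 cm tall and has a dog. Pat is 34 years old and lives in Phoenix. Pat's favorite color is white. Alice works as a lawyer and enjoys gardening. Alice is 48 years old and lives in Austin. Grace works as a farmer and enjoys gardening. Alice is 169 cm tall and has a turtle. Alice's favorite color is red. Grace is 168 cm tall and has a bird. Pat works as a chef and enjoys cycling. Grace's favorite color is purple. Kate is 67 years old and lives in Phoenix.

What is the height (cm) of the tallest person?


Tallest: Pat at 194 cm

194


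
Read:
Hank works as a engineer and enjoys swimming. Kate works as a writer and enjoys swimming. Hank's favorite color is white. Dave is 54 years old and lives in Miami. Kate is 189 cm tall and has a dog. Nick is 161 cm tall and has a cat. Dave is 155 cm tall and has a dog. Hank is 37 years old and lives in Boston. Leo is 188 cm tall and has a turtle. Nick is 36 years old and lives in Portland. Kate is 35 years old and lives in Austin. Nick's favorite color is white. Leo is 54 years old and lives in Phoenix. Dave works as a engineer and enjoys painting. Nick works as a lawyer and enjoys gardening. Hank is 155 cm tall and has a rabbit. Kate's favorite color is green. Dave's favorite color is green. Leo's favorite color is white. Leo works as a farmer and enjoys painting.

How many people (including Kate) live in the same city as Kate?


Kate lives in Austin. Count = 1

1


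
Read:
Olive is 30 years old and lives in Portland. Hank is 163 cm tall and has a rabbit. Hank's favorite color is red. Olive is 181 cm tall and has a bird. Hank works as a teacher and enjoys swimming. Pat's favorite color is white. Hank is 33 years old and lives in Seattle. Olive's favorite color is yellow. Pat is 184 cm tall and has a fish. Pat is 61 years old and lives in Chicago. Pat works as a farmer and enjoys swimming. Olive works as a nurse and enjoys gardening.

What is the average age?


Sum=124, n=3, avg=41.33

41.33


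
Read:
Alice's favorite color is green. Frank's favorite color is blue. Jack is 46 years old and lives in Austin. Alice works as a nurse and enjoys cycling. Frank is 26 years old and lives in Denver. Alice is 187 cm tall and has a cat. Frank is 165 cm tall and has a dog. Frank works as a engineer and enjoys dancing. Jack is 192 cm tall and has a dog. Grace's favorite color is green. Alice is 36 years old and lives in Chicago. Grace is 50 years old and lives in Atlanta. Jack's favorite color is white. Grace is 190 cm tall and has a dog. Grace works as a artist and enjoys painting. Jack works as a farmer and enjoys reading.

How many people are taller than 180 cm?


Taller than 180: 3

3


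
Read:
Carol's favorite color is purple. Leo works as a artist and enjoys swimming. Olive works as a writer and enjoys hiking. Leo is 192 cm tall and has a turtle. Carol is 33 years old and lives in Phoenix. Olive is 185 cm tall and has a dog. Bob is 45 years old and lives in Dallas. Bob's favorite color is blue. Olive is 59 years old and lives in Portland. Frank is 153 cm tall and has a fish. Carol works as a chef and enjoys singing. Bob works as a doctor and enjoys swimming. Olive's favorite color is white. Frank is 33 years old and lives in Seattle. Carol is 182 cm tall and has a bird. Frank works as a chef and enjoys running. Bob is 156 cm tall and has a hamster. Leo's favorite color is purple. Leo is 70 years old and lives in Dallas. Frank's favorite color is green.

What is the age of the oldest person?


Oldest: Leo at 70

70


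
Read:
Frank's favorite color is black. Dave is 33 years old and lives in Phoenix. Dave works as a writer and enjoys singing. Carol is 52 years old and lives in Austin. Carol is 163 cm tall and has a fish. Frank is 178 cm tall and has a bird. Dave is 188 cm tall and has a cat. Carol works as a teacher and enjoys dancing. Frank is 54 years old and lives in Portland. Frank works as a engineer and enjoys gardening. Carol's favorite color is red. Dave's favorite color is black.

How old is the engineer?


The engineer is Frank, age 54

54


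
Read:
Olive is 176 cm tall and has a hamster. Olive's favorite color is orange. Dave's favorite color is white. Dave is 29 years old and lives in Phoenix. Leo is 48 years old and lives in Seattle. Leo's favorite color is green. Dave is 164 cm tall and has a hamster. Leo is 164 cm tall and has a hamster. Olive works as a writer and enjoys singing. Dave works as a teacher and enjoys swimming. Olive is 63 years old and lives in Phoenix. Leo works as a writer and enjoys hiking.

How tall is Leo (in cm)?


Leo is 164 cm tall

164


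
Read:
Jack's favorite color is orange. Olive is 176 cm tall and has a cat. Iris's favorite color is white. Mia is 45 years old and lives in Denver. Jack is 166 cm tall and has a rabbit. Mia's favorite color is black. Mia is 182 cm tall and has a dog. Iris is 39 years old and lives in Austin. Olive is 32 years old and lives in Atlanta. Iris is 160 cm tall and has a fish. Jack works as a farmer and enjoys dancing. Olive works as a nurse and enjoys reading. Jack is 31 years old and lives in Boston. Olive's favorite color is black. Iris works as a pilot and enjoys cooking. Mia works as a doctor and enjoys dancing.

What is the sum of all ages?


45+39+31+32 = 147

147
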